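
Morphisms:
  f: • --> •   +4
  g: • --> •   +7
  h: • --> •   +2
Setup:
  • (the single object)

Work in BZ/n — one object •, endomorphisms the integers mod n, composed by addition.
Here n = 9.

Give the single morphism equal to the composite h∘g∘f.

Answer: +4

Work:
  0 +4≡4 +7≡2 +2≡4  (mod 9)
⟦path⟧: +4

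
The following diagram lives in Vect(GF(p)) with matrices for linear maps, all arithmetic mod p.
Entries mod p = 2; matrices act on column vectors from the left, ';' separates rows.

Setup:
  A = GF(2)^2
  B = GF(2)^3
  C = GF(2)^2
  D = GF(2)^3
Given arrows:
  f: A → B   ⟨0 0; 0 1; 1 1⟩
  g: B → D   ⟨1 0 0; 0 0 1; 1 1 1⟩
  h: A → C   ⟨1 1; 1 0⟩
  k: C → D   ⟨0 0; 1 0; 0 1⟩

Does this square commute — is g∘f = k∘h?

Answer: COMMUTES

Derivation:
Along f;g (path 1):
  e0=⟨1,0⟩ f→⟨0,0,1⟩ g→⟨0,1,1⟩
  e1=⟨0,1⟩ f→⟨0,1,1⟩ g→⟨0,1,0⟩
  composite₁ = ⟨0 0; 1 1; 1 0⟩
Along h;k (path 2):
  e0=⟨1,0⟩ h→⟨1,1⟩ k→⟨0,1,1⟩
  e1=⟨0,1⟩ h→⟨1,0⟩ k→⟨0,1,0⟩
  composite₂ = ⟨0 0; 1 1; 1 0⟩
Equal? equal; square commutes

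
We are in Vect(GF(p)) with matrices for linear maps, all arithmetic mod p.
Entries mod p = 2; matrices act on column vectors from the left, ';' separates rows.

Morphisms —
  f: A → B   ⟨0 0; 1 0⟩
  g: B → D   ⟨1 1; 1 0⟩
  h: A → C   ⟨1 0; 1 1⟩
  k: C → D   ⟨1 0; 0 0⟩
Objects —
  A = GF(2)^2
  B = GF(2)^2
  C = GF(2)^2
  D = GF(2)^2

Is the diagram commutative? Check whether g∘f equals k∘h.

Along f;g (path 1):
  e0=[1,0] f→[0,1] g→[1,0]
  e1=[0,1] f→[0,0] g→[0,0]
  ⟦path⟧₁ = ⟨1 0; 0 0⟩
Along h;k (path 2):
  e0=[1,0] h→[1,1] k→[1,0]
  e1=[0,1] h→[0,1] k→[0,0]
  ⟦path⟧₂ = ⟨1 0; 0 0⟩
Equal? equal; square commutes

Answer: COMMUTES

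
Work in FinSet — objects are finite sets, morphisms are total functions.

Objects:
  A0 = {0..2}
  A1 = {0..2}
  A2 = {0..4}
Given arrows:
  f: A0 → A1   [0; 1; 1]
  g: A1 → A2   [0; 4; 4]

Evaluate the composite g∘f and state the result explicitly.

Answer: [0; 4; 4]

Derivation:
  0 f→0 g→0
  1 f→1 g→4
  2 f→1 g→4
result: [0; 4; 4]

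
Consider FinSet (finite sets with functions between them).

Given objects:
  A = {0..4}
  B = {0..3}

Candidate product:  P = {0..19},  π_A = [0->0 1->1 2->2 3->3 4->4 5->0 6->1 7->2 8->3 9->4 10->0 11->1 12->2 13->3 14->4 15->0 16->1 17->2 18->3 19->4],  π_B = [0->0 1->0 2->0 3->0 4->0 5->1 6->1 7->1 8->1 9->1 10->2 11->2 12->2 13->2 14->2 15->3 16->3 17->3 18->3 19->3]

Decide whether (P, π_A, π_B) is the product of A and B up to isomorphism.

|A|·|B| = 5·4 = 20;  |P| = 20
Check the pairing map k ↦ (π_A(k), π_B(k)):
  0 -> (0,0)
  1 -> (1,0)
  2 -> (2,0)
  3 -> (3,0)
  4 -> (4,0)
  5 -> (0,1)
  6 -> (1,1)
  7 -> (2,1)
  8 -> (3,1)
  9 -> (4,1)
  10 -> (0,2)
  11 -> (1,2)
  12 -> (2,2)
  13 -> (3,2)
  14 -> (4,2)
  15 -> (0,3)
  16 -> (1,3)
  17 -> (2,3)
  18 -> (3,3)
  19 -> (4,3)
distinct pairs in image: 20 / 20 needed
  → bijection onto A×B; projections well-typed.

Answer: VALID PRODUCT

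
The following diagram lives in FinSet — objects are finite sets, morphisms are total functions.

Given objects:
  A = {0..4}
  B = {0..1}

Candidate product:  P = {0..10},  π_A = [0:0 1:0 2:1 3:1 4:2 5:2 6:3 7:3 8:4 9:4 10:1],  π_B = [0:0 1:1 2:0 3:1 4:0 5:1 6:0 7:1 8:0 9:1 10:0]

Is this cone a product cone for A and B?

|A|·|B| = 5·2 = 10;  |P| = 11
  → cardinalities differ; no bijection possible.

Answer: NOT A VALID PRODUCT — |P|=11 ≠ |A|·|B|=10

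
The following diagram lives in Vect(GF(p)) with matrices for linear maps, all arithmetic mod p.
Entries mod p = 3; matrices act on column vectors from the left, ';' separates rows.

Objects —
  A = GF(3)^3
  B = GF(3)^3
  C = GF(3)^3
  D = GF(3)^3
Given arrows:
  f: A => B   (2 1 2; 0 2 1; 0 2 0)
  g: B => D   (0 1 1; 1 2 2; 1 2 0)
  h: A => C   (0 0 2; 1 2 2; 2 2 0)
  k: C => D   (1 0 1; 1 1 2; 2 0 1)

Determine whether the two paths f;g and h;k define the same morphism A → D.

Answer: DOES NOT COMMUTE

Work:
1) trace f;g:
  e0=⟨1,0,0⟩ f=>⟨2,0,0⟩ g=>⟨0,2,2⟩
  e1=⟨0,1,0⟩ f=>⟨1,2,2⟩ g=>⟨1,0,2⟩
  e2=⟨0,0,1⟩ f=>⟨2,1,0⟩ g=>⟨1,1,1⟩
  ⟦path⟧₁ = (0 1 1; 2 0 1; 2 2 1)
2) trace h;k:
  e0=⟨1,0,0⟩ h=>⟨0,1,2⟩ k=>⟨2,2,2⟩
  e1=⟨0,1,0⟩ h=>⟨0,2,2⟩ k=>⟨2,0,2⟩
  e2=⟨0,0,1⟩ h=>⟨2,2,0⟩ k=>⟨2,1,1⟩
  ⟦path⟧₂ = (2 2 2; 2 0 1; 2 2 1)
Equal? differ; not commutative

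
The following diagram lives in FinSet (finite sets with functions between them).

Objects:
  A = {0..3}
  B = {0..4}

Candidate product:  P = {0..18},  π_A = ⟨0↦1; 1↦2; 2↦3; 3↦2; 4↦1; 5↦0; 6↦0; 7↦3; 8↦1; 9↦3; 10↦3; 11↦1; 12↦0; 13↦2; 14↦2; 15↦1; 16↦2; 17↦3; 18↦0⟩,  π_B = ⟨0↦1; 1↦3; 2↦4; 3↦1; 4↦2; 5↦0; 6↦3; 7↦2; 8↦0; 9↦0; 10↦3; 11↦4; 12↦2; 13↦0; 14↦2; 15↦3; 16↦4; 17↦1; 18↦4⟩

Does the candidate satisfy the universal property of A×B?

Answer: NOT A VALID PRODUCT — |P|=19 ≠ |A|·|B|=20

Derivation:
|A|·|B| = 4·5 = 20;  |P| = 19
  → cardinalities differ; no bijection possible.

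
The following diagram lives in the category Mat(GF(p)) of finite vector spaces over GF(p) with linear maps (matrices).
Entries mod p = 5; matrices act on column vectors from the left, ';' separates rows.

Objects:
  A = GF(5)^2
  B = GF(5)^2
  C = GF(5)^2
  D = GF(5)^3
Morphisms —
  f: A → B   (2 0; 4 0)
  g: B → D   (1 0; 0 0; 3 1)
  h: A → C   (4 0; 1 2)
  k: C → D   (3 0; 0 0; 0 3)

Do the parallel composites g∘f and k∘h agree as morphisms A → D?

Answer: DOES NOT COMMUTE

Trace:
Along f;g (path 1):
  e0=[1,0] f→[2,4] g→[2,0,0]
  e1=[0,1] f→[0,0] g→[0,0,0]
  result₁ = (2 0; 0 0; 0 0)
Along h;k (path 2):
  e0=[1,0] h→[4,1] k→[2,0,3]
  e1=[0,1] h→[0,2] k→[0,0,1]
  result₂ = (2 0; 0 0; 3 1)
Equal? NO — does not commute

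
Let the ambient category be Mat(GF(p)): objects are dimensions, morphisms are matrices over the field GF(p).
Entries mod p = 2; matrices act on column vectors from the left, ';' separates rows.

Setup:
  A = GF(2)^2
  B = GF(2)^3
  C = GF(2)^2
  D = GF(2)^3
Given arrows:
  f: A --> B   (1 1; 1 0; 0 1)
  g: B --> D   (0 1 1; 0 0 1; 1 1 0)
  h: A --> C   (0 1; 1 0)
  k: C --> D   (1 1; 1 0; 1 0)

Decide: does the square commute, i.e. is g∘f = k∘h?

1) trace f;g:
  e0=(1,0) f-->(1,1,0) g-->(1,0,0)
  e1=(0,1) f-->(1,0,1) g-->(1,1,1)
  result₁ = (1 1; 0 1; 0 1)
2) trace h;k:
  e0=(1,0) h-->(0,1) k-->(1,0,0)
  e1=(0,1) h-->(1,0) k-->(1,1,1)
  result₂ = (1 1; 0 1; 0 1)
Equal? same morphism ✓

Answer: COMMUTES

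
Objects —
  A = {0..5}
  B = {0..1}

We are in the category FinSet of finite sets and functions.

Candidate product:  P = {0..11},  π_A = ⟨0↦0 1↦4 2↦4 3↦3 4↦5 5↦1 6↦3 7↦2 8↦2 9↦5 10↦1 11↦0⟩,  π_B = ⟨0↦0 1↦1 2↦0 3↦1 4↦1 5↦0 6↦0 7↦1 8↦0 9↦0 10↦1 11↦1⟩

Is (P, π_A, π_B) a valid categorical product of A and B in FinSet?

|A|·|B| = 6·2 = 12;  |P| = 12
Check the pairing map k ↦ (π_A(k), π_B(k)):
  0 ↦ (0,0)
  1 ↦ (4,1)
  2 ↦ (4,0)
  3 ↦ (3,1)
  4 ↦ (5,1)
  5 ↦ (1,0)
  6 ↦ (3,0)
  7 ↦ (2,1)
  8 ↦ (2,0)
  9 ↦ (5,0)
  10 ↦ (1,1)
  11 ↦ (0,1)
distinct pairs in image: 12 / 12 needed
  → bijection onto A×B; projections well-typed.

Answer: VALID PRODUCT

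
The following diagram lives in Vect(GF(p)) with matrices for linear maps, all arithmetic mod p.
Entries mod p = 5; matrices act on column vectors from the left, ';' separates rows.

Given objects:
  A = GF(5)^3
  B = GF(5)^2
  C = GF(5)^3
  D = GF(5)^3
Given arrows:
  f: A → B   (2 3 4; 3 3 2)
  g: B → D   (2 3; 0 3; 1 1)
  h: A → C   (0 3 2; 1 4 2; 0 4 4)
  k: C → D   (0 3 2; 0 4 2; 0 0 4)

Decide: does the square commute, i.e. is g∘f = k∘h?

Path 1 = f;g:
  e0=⟨1,0,0⟩ f→⟨2,3⟩ g→⟨3,4,0⟩
  e1=⟨0,1,0⟩ f→⟨3,3⟩ g→⟨0,4,1⟩
  e2=⟨0,0,1⟩ f→⟨4,2⟩ g→⟨4,1,1⟩
  result₁ = (3 0 4; 4 4 1; 0 1 1)
Path 2 = h;k:
  e0=⟨1,0,0⟩ h→⟨0,1,0⟩ k→⟨3,4,0⟩
  e1=⟨0,1,0⟩ h→⟨3,4,4⟩ k→⟨0,4,1⟩
  e2=⟨0,0,1⟩ h→⟨2,2,4⟩ k→⟨4,1,1⟩
  result₂ = (3 0 4; 4 4 1; 0 1 1)
Equal? YES — commutes

Answer: COMMUTES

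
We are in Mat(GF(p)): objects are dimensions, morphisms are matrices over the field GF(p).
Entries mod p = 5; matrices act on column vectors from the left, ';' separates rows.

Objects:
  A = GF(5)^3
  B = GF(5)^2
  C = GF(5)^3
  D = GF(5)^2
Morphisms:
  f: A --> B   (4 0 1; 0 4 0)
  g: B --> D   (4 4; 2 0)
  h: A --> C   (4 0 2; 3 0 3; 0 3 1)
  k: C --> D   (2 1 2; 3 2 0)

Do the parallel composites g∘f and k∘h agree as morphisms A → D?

Answer: COMMUTES

Derivation:
Along f;g (path 1):
  e0=(1,0,0) f-->(4,0) g-->(1,3)
  e1=(0,1,0) f-->(0,4) g-->(1,0)
  e2=(0,0,1) f-->(1,0) g-->(4,2)
  ⟦path⟧₁ = (1 1 4; 3 0 2)
Along h;k (path 2):
  e0=(1,0,0) h-->(4,3,0) k-->(1,3)
  e1=(0,1,0) h-->(0,0,3) k-->(1,0)
  e2=(0,0,1) h-->(2,3,1) k-->(4,2)
  ⟦path⟧₂ = (1 1 4; 3 0 2)
Equal? same morphism ✓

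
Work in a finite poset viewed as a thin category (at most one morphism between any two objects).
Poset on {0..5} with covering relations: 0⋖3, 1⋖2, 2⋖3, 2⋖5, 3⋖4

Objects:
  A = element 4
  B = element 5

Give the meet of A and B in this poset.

Lower bounds of A=4 and B=5: {1,2}
  1 ≤ 2
  2 ≤ 2
glb = 2

Answer: A∧B = 2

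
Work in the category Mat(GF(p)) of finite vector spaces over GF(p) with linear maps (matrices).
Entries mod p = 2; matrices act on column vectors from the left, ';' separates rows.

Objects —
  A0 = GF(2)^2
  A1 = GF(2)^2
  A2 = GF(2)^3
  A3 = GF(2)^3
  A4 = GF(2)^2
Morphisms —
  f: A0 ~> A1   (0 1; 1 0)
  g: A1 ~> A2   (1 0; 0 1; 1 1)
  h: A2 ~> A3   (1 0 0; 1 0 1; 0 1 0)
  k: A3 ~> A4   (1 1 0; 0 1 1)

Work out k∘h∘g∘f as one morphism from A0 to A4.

Answer: (1 1; 0 0)

Derivation:
  e0=⟨1,0⟩ f~>⟨0,1⟩ g~>⟨0,1,1⟩ h~>⟨0,1,1⟩ k~>⟨1,0⟩
  e1=⟨0,1⟩ f~>⟨1,0⟩ g~>⟨1,0,1⟩ h~>⟨1,0,0⟩ k~>⟨1,0⟩
⟦path⟧: (1 1; 0 0)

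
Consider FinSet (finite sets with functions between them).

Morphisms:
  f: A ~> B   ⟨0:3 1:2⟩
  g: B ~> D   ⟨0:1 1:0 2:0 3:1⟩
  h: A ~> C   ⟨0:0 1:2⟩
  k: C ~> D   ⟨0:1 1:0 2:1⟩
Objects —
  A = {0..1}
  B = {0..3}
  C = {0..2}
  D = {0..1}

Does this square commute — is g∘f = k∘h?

Path 1 = f;g:
  0 f~>3 g~>1
  1 f~>2 g~>0
  ⟦path⟧₁ = ⟨0:1 1:0⟩
Path 2 = h;k:
  0 h~>0 k~>1
  1 h~>2 k~>1
  ⟦path⟧₂ = ⟨0:1 1:1⟩
Equal? NO — does not commute

Answer: DOES NOT COMMUTE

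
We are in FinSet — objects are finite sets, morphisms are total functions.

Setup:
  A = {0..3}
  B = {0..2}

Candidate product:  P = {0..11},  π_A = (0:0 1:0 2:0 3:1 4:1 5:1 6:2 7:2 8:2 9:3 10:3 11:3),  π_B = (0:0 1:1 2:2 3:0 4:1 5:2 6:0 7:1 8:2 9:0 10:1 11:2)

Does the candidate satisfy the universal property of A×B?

Answer: VALID PRODUCT

Derivation:
|A|·|B| = 4·3 = 12;  |P| = 12
Check the pairing map k ↦ (π_A(k), π_B(k)):
  0 : (0,0)
  1 : (0,1)
  2 : (0,2)
  3 : (1,0)
  4 : (1,1)
  5 : (1,2)
  6 : (2,0)
  7 : (2,1)
  8 : (2,2)
  9 : (3,0)
  10 : (3,1)
  11 : (3,2)
distinct pairs in image: 12 / 12 needed
  → bijection onto A×B; projections well-typed.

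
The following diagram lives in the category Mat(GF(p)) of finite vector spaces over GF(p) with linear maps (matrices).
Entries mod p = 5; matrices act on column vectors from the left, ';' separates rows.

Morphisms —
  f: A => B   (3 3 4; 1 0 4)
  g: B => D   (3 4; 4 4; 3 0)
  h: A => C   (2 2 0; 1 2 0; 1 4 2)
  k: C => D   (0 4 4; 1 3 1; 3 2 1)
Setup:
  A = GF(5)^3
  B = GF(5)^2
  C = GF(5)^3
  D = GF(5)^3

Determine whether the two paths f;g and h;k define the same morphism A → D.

Along f;g (path 1):
  e0=(1,0,0) f=>(3,1) g=>(3,1,4)
  e1=(0,1,0) f=>(3,0) g=>(4,2,4)
  e2=(0,0,1) f=>(4,4) g=>(3,2,2)
  result₁ = (3 4 3; 1 2 2; 4 4 2)
Along h;k (path 2):
  e0=(1,0,0) h=>(2,1,1) k=>(3,1,4)
  e1=(0,1,0) h=>(2,2,4) k=>(4,2,4)
  e2=(0,0,1) h=>(0,0,2) k=>(3,2,2)
  result₂ = (3 4 3; 1 2 2; 4 4 2)
Equal? same morphism ✓

Answer: COMMUTES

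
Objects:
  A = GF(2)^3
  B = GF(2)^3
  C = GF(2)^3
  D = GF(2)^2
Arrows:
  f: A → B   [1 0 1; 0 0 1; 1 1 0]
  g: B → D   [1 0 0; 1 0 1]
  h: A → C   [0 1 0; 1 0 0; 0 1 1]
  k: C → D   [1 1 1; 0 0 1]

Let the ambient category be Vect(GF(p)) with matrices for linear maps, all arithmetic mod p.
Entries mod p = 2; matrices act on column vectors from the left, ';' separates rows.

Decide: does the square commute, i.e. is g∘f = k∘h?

Path 1 = f;g:
  e0=[1,0,0] f→[1,0,1] g→[1,0]
  e1=[0,1,0] f→[0,0,1] g→[0,1]
  e2=[0,0,1] f→[1,1,0] g→[1,1]
  ⟦path⟧₁ = [1 0 1; 0 1 1]
Path 2 = h;k:
  e0=[1,0,0] h→[0,1,0] k→[1,0]
  e1=[0,1,0] h→[1,0,1] k→[0,1]
  e2=[0,0,1] h→[0,0,1] k→[1,1]
  ⟦path⟧₂ = [1 0 1; 0 1 1]
Equal? equal; square commutes

Answer: COMMUTES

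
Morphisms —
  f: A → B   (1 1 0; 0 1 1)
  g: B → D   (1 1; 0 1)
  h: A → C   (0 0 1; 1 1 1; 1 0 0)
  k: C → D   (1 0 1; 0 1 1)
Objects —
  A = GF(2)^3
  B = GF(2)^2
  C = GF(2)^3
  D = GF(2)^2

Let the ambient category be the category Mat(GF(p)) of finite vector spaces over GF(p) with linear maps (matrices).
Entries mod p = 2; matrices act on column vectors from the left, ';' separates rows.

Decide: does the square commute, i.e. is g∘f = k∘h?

Answer: COMMUTES

Work:
Path 1 = f;g:
  e0=[1,0,0] f→[1,0] g→[1,0]
  e1=[0,1,0] f→[1,1] g→[0,1]
  e2=[0,0,1] f→[0,1] g→[1,1]
  ⟦path⟧₁ = (1 0 1; 0 1 1)
Path 2 = h;k:
  e0=[1,0,0] h→[0,1,1] k→[1,0]
  e1=[0,1,0] h→[0,1,0] k→[0,1]
  e2=[0,0,1] h→[1,1,0] k→[1,1]
  ⟦path⟧₂ = (1 0 1; 0 1 1)
Equal? YES — commutes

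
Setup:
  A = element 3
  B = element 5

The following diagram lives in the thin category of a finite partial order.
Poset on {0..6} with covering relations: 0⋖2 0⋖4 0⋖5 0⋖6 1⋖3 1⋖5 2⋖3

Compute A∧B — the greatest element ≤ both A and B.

Answer: NO MEET EXISTS

Derivation:
{x : x<=A ∧ x<=B} = {0,1}  (A=3, B=5)
  maximal lower bounds 0 and 1 are incomparable: neither 0<=1 nor 1<=0
→ no greatest lower bound exists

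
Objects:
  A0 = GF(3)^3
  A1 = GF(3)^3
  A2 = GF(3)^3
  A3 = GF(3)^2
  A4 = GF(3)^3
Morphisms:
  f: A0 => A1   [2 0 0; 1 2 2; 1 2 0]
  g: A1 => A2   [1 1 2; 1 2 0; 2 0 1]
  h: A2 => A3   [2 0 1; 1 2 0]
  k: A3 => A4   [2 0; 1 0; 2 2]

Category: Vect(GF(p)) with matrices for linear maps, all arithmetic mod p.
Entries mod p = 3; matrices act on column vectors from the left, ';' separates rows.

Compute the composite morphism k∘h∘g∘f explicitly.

Answer: [0 1 2; 0 2 1; 2 2 1]

Work:
  e0=(1,0,0) f=>(2,1,1) g=>(2,1,2) h=>(0,1) k=>(0,0,2)
  e1=(0,1,0) f=>(0,2,2) g=>(0,1,2) h=>(2,2) k=>(1,2,2)
  e2=(0,0,1) f=>(0,2,0) g=>(2,1,0) h=>(1,1) k=>(2,1,1)
result: [0 1 2; 0 2 1; 2 2 1]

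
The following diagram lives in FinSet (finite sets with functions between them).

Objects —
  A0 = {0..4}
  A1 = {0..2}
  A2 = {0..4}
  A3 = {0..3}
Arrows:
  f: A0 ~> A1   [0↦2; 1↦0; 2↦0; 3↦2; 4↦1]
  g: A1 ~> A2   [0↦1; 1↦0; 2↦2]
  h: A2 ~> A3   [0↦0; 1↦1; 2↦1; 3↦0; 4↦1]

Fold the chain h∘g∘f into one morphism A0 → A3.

  0 f~>2 g~>2 h~>1
  1 f~>0 g~>1 h~>1
  2 f~>0 g~>1 h~>1
  3 f~>2 g~>2 h~>1
  4 f~>1 g~>0 h~>0
⟦path⟧: [0↦1; 1↦1; 2↦1; 3↦1; 4↦0]

Answer: [0↦1; 1↦1; 2↦1; 3↦1; 4↦0]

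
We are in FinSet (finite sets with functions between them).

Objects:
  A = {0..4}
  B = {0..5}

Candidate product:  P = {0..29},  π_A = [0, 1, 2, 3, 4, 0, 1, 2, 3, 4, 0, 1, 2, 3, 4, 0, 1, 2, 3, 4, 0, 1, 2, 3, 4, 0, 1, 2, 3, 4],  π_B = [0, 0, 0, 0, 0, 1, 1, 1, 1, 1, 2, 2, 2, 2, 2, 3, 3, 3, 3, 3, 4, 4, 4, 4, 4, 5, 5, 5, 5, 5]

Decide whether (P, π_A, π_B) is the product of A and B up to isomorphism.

Answer: VALID PRODUCT

Trace:
|A|·|B| = 5·6 = 30;  |P| = 30
Check the pairing map k ↦ (π_A(k), π_B(k)):
  0 -> (0,0)
  1 -> (1,0)
  2 -> (2,0)
  3 -> (3,0)
  4 -> (4,0)
  5 -> (0,1)
  6 -> (1,1)
  7 -> (2,1)
  8 -> (3,1)
  9 -> (4,1)
  10 -> (0,2)
  11 -> (1,2)
  12 -> (2,2)
  13 -> (3,2)
  14 -> (4,2)
  15 -> (0,3)
  16 -> (1,3)
  17 -> (2,3)
  18 -> (3,3)
  19 -> (4,3)
  20 -> (0,4)
  21 -> (1,4)
  22 -> (2,4)
  23 -> (3,4)
  24 -> (4,4)
  25 -> (0,5)
  26 -> (1,5)
  27 -> (2,5)
  28 -> (3,5)
  29 -> (4,5)
distinct pairs in image: 30 / 30 needed
  → bijection onto A×B; projections well-typed.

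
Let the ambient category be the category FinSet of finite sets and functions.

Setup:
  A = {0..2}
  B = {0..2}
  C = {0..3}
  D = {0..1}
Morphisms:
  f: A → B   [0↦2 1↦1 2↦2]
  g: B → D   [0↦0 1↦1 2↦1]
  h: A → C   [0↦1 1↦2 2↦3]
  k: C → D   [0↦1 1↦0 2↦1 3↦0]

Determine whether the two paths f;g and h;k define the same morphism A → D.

Path 1 = f;g:
  0 f→2 g→1
  1 f→1 g→1
  2 f→2 g→1
  composite₁ = [0↦1 1↦1 2↦1]
Path 2 = h;k:
  0 h→1 k→0
  1 h→2 k→1
  2 h→3 k→0
  composite₂ = [0↦0 1↦1 2↦0]
Equal? distinct morphisms ✗

Answer: DOES NOT COMMUTE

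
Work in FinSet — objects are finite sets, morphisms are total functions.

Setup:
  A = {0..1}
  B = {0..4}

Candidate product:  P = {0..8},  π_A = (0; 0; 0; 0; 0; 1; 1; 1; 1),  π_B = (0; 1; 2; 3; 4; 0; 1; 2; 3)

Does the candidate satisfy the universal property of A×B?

Answer: NOT A VALID PRODUCT — |P|=9 ≠ |A|·|B|=10

Derivation:
|A|·|B| = 2·5 = 10;  |P| = 9
  → cardinalities differ; no bijection possible.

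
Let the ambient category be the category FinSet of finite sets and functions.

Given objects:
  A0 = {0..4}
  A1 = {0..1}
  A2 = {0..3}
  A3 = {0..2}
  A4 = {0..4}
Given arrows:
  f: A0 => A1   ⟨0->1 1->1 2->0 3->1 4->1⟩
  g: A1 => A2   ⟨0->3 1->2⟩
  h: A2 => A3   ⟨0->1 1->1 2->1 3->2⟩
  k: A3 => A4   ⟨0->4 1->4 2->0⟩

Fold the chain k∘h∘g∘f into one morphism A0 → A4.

Answer: ⟨0->4 1->4 2->0 3->4 4->4⟩

Work:
  0 f=>1 g=>2 h=>1 k=>4
  1 f=>1 g=>2 h=>1 k=>4
  2 f=>0 g=>3 h=>2 k=>0
  3 f=>1 g=>2 h=>1 k=>4
  4 f=>1 g=>2 h=>1 k=>4
⟦path⟧: ⟨0->4 1->4 2->0 3->4 4->4⟩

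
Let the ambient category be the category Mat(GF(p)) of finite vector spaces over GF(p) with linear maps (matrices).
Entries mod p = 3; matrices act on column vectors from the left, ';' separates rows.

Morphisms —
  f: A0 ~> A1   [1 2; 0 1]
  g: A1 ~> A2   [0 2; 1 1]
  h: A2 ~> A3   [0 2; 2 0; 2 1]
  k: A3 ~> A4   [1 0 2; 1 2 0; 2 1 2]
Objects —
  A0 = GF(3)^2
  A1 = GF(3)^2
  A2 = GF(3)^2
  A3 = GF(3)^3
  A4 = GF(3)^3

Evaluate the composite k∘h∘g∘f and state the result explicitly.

  e0=[1,0] f~>[1,0] g~>[0,1] h~>[2,0,1] k~>[1,2,0]
  e1=[0,1] f~>[2,1] g~>[2,0] h~>[0,1,1] k~>[2,2,0]
⟦path⟧: [1 2; 2 2; 0 0]

Answer: [1 2; 2 2; 0 0]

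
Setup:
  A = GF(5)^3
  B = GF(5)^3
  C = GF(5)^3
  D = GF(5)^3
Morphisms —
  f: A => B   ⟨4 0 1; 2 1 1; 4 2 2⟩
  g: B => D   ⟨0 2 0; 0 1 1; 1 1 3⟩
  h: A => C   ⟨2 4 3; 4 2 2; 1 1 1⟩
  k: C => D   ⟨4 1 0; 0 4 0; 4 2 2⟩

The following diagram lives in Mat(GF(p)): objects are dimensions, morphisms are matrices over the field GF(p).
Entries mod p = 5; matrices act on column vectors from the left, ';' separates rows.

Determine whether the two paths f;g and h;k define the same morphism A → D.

Answer: DOES NOT COMMUTE

Trace:
1) trace f;g:
  e0=(1,0,0) f=>(4,2,4) g=>(4,1,3)
  e1=(0,1,0) f=>(0,1,2) g=>(2,3,2)
  e2=(0,0,1) f=>(1,1,2) g=>(2,3,3)
  ⟦path⟧₁ = ⟨4 2 2; 1 3 3; 3 2 3⟩
2) trace h;k:
  e0=(1,0,0) h=>(2,4,1) k=>(2,1,3)
  e1=(0,1,0) h=>(4,2,1) k=>(3,3,2)
  e2=(0,0,1) h=>(3,2,1) k=>(4,3,3)
  ⟦path⟧₂ = ⟨2 3 4; 1 3 3; 3 2 3⟩
Equal? NO — does not commute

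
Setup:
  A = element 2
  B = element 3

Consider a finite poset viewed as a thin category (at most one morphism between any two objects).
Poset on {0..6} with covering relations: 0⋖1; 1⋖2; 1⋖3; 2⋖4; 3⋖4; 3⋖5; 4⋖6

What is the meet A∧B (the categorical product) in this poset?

Answer: A∧B = 1

Work:
Common predecessors of 2,3: {0,1}
  0 ⊑ 1
  1 ⊑ 1
glb = 1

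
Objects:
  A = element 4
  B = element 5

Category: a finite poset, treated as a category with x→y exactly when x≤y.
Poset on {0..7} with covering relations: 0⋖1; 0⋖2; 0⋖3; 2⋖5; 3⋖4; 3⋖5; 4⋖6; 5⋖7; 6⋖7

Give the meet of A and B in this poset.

{x : x<=A ∧ x<=B} = {0,3}  (A=4, B=5)
  0 <= 3
  3 <= 3
glb = 3

Answer: A∧B = 3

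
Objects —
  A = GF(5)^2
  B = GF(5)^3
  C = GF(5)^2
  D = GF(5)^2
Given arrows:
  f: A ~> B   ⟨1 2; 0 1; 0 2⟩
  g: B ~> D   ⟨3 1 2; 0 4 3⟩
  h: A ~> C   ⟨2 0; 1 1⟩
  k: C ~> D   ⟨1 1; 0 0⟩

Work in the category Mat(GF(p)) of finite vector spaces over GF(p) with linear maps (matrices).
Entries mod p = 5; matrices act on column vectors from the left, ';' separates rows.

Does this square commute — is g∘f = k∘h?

Answer: COMMUTES

Trace:
Path 1 = f;g:
  e0=(1,0) f~>(1,0,0) g~>(3,0)
  e1=(0,1) f~>(2,1,2) g~>(1,0)
  composite₁ = ⟨3 1; 0 0⟩
Path 2 = h;k:
  e0=(1,0) h~>(2,1) k~>(3,0)
  e1=(0,1) h~>(0,1) k~>(1,0)
  composite₂ = ⟨3 1; 0 0⟩
Equal? equal; square commutes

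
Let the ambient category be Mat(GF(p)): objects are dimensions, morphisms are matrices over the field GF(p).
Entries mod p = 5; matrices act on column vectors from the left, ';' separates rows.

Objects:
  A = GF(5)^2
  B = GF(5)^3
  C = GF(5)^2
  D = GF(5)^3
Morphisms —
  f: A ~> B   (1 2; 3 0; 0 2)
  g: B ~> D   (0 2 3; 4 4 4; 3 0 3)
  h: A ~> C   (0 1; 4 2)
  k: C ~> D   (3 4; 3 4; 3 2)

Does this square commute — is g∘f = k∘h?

Along f;g (path 1):
  e0=(1,0) f~>(1,3,0) g~>(1,1,3)
  e1=(0,1) f~>(2,0,2) g~>(1,1,2)
  result₁ = (1 1; 1 1; 3 2)
Along h;k (path 2):
  e0=(1,0) h~>(0,4) k~>(1,1,3)
  e1=(0,1) h~>(1,2) k~>(1,1,2)
  result₂ = (1 1; 1 1; 3 2)
Equal? YES — commutes

Answer: COMMUTES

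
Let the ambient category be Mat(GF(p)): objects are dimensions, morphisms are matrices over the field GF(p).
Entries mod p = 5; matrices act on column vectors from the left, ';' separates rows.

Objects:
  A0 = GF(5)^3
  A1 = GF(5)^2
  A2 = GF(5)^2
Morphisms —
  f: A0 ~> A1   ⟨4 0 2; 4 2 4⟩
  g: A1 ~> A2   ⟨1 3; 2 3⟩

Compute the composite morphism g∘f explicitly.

Answer: ⟨1 1 4; 0 1 1⟩

Work:
  e0=[1,0,0] f~>[4,4] g~>[1,0]
  e1=[0,1,0] f~>[0,2] g~>[1,1]
  e2=[0,0,1] f~>[2,4] g~>[4,1]
composite: ⟨1 1 4; 0 1 1⟩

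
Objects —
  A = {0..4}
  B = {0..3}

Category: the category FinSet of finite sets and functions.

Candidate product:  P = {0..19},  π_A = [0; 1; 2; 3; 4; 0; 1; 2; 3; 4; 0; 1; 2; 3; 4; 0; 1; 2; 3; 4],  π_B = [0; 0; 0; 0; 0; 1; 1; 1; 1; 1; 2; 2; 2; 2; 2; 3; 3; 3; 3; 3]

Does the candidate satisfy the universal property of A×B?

|A|·|B| = 5·4 = 20;  |P| = 20
Check the pairing map k ↦ (π_A(k), π_B(k)):
  0 : (0,0)
  1 : (1,0)
  2 : (2,0)
  3 : (3,0)
  4 : (4,0)
  5 : (0,1)
  6 : (1,1)
  7 : (2,1)
  8 : (3,1)
  9 : (4,1)
  10 : (0,2)
  11 : (1,2)
  12 : (2,2)
  13 : (3,2)
  14 : (4,2)
  15 : (0,3)
  16 : (1,3)
  17 : (2,3)
  18 : (3,3)
  19 : (4,3)
distinct pairs in image: 20 / 20 needed
  → bijection onto A×B; projections well-typed.

Answer: VALID PRODUCT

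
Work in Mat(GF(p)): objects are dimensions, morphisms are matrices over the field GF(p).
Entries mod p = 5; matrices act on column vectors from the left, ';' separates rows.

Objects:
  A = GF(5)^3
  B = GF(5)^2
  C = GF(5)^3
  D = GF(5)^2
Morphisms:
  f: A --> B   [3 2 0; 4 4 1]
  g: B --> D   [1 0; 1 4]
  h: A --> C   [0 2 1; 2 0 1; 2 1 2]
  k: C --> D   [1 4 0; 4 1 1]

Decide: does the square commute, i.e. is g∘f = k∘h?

Along f;g (path 1):
  e0=(1,0,0) f-->(3,4) g-->(3,4)
  e1=(0,1,0) f-->(2,4) g-->(2,3)
  e2=(0,0,1) f-->(0,1) g-->(0,4)
  ⟦path⟧₁ = [3 2 0; 4 3 4]
Along h;k (path 2):
  e0=(1,0,0) h-->(0,2,2) k-->(3,4)
  e1=(0,1,0) h-->(2,0,1) k-->(2,4)
  e2=(0,0,1) h-->(1,1,2) k-->(0,2)
  ⟦path⟧₂ = [3 2 0; 4 4 2]
Equal? distinct morphisms ✗

Answer: DOES NOT COMMUTE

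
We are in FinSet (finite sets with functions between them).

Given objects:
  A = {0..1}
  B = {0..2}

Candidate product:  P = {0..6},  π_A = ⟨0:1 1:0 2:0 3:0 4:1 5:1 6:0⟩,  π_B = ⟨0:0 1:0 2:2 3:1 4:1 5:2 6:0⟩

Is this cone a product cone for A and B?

Answer: NOT A VALID PRODUCT — |P|=7 ≠ |A|·|B|=6

Work:
|A|·|B| = 2·3 = 6;  |P| = 7
  → cardinalities differ; no bijection possible.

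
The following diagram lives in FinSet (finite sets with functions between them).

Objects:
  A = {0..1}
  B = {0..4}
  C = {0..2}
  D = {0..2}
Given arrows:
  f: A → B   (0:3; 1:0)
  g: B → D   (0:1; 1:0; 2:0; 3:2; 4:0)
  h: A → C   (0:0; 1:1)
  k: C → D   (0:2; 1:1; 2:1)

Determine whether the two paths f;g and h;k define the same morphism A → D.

Answer: COMMUTES

Derivation:
1) trace f;g:
  0 f→3 g→2
  1 f→0 g→1
  composite₁ = (0:2; 1:1)
2) trace h;k:
  0 h→0 k→2
  1 h→1 k→1
  composite₂ = (0:2; 1:1)
Equal? equal; square commutes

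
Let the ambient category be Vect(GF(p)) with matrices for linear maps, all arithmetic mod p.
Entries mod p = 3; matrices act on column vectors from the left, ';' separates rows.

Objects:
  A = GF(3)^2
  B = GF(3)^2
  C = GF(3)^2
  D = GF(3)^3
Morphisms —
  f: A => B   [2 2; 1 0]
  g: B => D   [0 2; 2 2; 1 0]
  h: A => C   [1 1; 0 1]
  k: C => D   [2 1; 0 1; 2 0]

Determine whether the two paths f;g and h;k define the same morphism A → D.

Answer: COMMUTES

Work:
Path 1 = f;g:
  e0=(1,0) f=>(2,1) g=>(2,0,2)
  e1=(0,1) f=>(2,0) g=>(0,1,2)
  result₁ = [2 0; 0 1; 2 2]
Path 2 = h;k:
  e0=(1,0) h=>(1,0) k=>(2,0,2)
  e1=(0,1) h=>(1,1) k=>(0,1,2)
  result₂ = [2 0; 0 1; 2 2]
Equal? YES — commutes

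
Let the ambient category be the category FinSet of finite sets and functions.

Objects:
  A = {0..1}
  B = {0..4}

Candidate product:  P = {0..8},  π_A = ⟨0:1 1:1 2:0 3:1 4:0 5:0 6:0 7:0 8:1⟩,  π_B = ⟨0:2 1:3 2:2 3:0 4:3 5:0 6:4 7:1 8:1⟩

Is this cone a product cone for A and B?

Answer: NOT A VALID PRODUCT — |P|=9 ≠ |A|·|B|=10

Trace:
|A|·|B| = 2·5 = 10;  |P| = 9
  → cardinalities differ; no bijection possible.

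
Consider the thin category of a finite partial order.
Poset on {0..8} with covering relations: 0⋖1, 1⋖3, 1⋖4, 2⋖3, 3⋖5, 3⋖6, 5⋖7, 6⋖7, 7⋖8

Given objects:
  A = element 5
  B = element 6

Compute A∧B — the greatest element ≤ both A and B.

Lower bounds of A=5 and B=6: {0,1,2,3}
  0 <= 3
  1 <= 3
  2 <= 3
  3 <= 3
glb = 3

Answer: A∧B = 3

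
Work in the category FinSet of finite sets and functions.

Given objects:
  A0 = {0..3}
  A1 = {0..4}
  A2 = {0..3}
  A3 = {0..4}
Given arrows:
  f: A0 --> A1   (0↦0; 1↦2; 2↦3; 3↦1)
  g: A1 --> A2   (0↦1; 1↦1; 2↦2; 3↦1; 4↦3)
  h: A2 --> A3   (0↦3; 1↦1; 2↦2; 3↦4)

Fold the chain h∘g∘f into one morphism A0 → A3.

Answer: (0↦1; 1↦2; 2↦1; 3↦1)

Work:
  0 f-->0 g-->1 h-->1
  1 f-->2 g-->2 h-->2
  2 f-->3 g-->1 h-->1
  3 f-->1 g-->1 h-->1
⟦path⟧: (0↦1; 1↦2; 2↦1; 3↦1)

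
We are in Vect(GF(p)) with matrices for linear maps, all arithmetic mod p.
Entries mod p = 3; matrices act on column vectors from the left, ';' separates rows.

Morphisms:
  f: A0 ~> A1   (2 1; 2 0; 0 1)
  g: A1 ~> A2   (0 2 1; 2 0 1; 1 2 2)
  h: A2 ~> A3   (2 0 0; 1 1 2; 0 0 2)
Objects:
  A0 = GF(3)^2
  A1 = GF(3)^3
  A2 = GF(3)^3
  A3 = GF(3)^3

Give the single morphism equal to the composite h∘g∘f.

  e0=(1,0) f~>(2,2,0) g~>(1,1,0) h~>(2,2,0)
  e1=(0,1) f~>(1,0,1) g~>(1,0,0) h~>(2,1,0)
composite: (2 2; 2 1; 0 0)

Answer: (2 2; 2 1; 0 0)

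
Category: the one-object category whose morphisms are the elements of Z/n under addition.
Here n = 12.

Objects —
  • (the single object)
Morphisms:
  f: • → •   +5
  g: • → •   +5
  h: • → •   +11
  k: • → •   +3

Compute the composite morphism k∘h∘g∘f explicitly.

  0 +5≡5 +5≡10 +11≡9 +3≡0  (mod 12)
result: +0

Answer: +0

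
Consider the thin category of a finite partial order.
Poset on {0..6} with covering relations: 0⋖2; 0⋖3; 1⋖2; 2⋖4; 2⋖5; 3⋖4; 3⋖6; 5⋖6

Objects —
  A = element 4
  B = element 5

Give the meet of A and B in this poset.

Answer: A∧B = 2

Trace:
{x : x<=A ∧ x<=B} = {0,1,2}  (A=4, B=5)
  0 <= 2
  1 <= 2
  2 <= 2
glb = 2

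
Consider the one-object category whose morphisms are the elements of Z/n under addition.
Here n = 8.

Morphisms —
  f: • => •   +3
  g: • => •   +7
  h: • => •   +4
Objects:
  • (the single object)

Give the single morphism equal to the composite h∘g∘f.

  0 +3≡3 +7≡2 +4≡6  (mod 8)
composite: +6

Answer: +6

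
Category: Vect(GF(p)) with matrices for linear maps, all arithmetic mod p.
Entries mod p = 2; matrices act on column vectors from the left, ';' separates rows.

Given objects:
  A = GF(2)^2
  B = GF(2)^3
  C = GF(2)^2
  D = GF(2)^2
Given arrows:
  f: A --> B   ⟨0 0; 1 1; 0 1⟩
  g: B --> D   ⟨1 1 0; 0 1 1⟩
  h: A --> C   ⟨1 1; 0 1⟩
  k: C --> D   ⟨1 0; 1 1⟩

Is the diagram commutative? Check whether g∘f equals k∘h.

Answer: COMMUTES

Derivation:
Path 1 = f;g:
  e0=(1,0) f-->(0,1,0) g-->(1,1)
  e1=(0,1) f-->(0,1,1) g-->(1,0)
  result₁ = ⟨1 1; 1 0⟩
Path 2 = h;k:
  e0=(1,0) h-->(1,0) k-->(1,1)
  e1=(0,1) h-->(1,1) k-->(1,0)
  result₂ = ⟨1 1; 1 0⟩
Equal? equal; square commutes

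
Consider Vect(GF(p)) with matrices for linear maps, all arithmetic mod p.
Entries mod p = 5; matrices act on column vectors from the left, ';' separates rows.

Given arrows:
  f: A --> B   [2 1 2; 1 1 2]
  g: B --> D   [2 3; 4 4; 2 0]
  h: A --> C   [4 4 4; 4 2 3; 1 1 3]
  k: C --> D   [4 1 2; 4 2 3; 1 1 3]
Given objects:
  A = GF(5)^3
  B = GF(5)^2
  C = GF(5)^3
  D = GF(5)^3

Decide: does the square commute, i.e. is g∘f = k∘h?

Answer: DOES NOT COMMUTE

Work:
Path 1 = f;g:
  e0=⟨1,0,0⟩ f-->⟨2,1⟩ g-->⟨2,2,4⟩
  e1=⟨0,1,0⟩ f-->⟨1,1⟩ g-->⟨0,3,2⟩
  e2=⟨0,0,1⟩ f-->⟨2,2⟩ g-->⟨0,1,4⟩
  ⟦path⟧₁ = [2 0 0; 2 3 1; 4 2 4]
Path 2 = h;k:
  e0=⟨1,0,0⟩ h-->⟨4,4,1⟩ k-->⟨2,2,1⟩
  e1=⟨0,1,0⟩ h-->⟨4,2,1⟩ k-->⟨0,3,4⟩
  e2=⟨0,0,1⟩ h-->⟨4,3,3⟩ k-->⟨0,1,1⟩
  ⟦path⟧₂ = [2 0 0; 2 3 1; 1 4 1]
Equal? differ; not commutative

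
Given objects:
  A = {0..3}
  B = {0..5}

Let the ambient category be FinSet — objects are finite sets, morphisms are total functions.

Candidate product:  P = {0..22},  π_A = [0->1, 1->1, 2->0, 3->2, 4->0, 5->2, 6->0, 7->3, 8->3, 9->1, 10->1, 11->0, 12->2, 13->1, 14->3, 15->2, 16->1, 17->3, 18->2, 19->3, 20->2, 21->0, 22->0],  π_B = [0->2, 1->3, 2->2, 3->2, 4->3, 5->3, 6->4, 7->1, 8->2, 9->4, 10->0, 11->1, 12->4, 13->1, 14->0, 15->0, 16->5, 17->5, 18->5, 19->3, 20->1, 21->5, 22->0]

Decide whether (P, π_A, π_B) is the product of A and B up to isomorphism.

|A|·|B| = 4·6 = 24;  |P| = 23
  → cardinalities differ; no bijection possible.

Answer: NOT A VALID PRODUCT — |P|=23 ≠ |A|·|B|=24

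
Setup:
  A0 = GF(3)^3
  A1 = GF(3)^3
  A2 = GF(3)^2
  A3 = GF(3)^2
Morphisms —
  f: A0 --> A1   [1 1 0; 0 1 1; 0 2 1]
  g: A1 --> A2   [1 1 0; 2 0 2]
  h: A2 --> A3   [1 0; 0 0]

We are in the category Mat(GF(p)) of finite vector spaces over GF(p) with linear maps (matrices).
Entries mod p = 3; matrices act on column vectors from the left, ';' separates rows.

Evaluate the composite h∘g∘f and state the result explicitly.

Answer: [1 2 1; 0 0 0]

Trace:
  e0=[1,0,0] f-->[1,0,0] g-->[1,2] h-->[1,0]
  e1=[0,1,0] f-->[1,1,2] g-->[2,0] h-->[2,0]
  e2=[0,0,1] f-->[0,1,1] g-->[1,2] h-->[1,0]
⟦path⟧: [1 2 1; 0 0 0]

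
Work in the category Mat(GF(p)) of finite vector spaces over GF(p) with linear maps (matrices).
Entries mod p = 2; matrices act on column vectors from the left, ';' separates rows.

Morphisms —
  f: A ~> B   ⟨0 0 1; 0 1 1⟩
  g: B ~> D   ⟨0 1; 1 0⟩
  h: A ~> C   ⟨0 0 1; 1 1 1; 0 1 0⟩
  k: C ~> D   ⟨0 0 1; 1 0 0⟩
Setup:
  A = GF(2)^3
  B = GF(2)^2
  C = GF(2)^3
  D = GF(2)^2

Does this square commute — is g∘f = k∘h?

Along f;g (path 1):
  e0=⟨1,0,0⟩ f~>⟨0,0⟩ g~>⟨0,0⟩
  e1=⟨0,1,0⟩ f~>⟨0,1⟩ g~>⟨1,0⟩
  e2=⟨0,0,1⟩ f~>⟨1,1⟩ g~>⟨1,1⟩
  composite₁ = ⟨0 1 1; 0 0 1⟩
Along h;k (path 2):
  e0=⟨1,0,0⟩ h~>⟨0,1,0⟩ k~>⟨0,0⟩
  e1=⟨0,1,0⟩ h~>⟨0,1,1⟩ k~>⟨1,0⟩
  e2=⟨0,0,1⟩ h~>⟨1,1,0⟩ k~>⟨0,1⟩
  composite₂ = ⟨0 1 0; 0 0 1⟩
Equal? NO — does not commute

Answer: DOES NOT COMMUTE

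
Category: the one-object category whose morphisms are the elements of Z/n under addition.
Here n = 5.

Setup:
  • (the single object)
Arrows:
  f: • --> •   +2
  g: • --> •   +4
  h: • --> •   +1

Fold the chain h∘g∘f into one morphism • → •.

Answer: +2

Trace:
  0 +2≡2 +4≡1 +1≡2  (mod 5)
composite: +2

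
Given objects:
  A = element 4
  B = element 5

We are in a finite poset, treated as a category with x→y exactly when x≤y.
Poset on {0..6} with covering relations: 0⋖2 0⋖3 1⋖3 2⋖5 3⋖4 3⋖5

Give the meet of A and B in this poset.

Answer: A∧B = 3

Trace:
{x : x⊑A ∧ x⊑B} = {0,1,3}  (A=4, B=5)
  0 ⊑ 3
  1 ⊑ 3
  3 ⊑ 3
glb = 3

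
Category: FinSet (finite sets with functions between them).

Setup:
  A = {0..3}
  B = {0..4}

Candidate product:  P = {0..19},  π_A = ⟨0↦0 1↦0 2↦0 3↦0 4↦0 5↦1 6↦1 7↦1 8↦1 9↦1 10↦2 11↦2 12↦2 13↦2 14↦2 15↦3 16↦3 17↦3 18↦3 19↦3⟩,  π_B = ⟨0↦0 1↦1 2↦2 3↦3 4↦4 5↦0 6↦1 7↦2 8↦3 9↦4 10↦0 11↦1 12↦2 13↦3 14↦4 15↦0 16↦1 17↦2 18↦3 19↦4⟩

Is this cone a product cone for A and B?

|A|·|B| = 4·5 = 20;  |P| = 20
Check the pairing map k ↦ (π_A(k), π_B(k)):
  0 ↦ (0,0)
  1 ↦ (0,1)
  2 ↦ (0,2)
  3 ↦ (0,3)
  4 ↦ (0,4)
  5 ↦ (1,0)
  6 ↦ (1,1)
  7 ↦ (1,2)
  8 ↦ (1,3)
  9 ↦ (1,4)
  10 ↦ (2,0)
  11 ↦ (2,1)
  12 ↦ (2,2)
  13 ↦ (2,3)
  14 ↦ (2,4)
  15 ↦ (3,0)
  16 ↦ (3,1)
  17 ↦ (3,2)
  18 ↦ (3,3)
  19 ↦ (3,4)
distinct pairs in image: 20 / 20 needed
  → bijection onto A×B; projections well-typed.

Answer: VALID PRODUCT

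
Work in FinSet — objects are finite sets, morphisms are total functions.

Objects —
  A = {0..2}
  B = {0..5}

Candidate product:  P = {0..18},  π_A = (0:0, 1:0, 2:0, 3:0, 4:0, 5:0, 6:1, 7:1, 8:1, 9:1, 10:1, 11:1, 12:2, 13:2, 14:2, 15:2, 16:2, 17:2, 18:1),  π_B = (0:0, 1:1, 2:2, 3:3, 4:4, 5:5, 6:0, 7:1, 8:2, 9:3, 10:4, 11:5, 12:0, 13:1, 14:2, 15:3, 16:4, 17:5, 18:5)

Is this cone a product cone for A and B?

|A|·|B| = 3·6 = 18;  |P| = 19
  → cardinalities differ; no bijection possible.

Answer: NOT A VALID PRODUCT — |P|=19 ≠ |A|·|B|=18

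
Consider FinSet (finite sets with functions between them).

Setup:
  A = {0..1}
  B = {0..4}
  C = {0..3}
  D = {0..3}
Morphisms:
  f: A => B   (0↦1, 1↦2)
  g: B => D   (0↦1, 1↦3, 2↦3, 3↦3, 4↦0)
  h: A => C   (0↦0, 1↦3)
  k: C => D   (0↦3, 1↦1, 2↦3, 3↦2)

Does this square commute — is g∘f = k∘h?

Answer: DOES NOT COMMUTE

Work:
Along f;g (path 1):
  0 f=>1 g=>3
  1 f=>2 g=>3
  result₁ = (0↦3, 1↦3)
Along h;k (path 2):
  0 h=>0 k=>3
  1 h=>3 k=>2
  result₂ = (0↦3, 1↦2)
Equal? differ; not commutative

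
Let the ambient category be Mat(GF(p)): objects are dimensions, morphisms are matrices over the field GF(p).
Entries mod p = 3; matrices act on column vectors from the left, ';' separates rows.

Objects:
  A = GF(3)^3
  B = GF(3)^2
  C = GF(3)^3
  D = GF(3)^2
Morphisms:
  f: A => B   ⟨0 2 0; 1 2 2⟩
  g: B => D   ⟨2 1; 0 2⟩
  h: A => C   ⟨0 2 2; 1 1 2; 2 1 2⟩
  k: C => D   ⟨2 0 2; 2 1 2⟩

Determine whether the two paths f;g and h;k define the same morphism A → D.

Answer: COMMUTES

Trace:
Path 1 = f;g:
  e0=(1,0,0) f=>(0,1) g=>(1,2)
  e1=(0,1,0) f=>(2,2) g=>(0,1)
  e2=(0,0,1) f=>(0,2) g=>(2,1)
  composite₁ = ⟨1 0 2; 2 1 1⟩
Path 2 = h;k:
  e0=(1,0,0) h=>(0,1,2) k=>(1,2)
  e1=(0,1,0) h=>(2,1,1) k=>(0,1)
  e2=(0,0,1) h=>(2,2,2) k=>(2,1)
  composite₂ = ⟨1 0 2; 2 1 1⟩
Equal? same morphism ✓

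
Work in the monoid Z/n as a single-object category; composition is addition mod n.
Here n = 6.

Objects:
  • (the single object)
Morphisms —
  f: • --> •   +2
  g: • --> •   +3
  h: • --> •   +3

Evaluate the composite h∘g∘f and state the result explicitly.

Answer: +2

Derivation:
  0 +2≡2 +3≡5 +3≡2  (mod 6)
result: +2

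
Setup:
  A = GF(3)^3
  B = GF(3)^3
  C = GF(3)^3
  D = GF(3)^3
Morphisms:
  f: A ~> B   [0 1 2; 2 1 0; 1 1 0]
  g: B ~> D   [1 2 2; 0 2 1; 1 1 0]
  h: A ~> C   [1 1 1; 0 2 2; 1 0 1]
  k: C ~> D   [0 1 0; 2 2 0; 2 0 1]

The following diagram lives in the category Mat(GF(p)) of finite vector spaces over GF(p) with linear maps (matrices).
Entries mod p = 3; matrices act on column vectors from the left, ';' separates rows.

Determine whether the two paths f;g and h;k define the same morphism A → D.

Along f;g (path 1):
  e0=(1,0,0) f~>(0,2,1) g~>(0,2,2)
  e1=(0,1,0) f~>(1,1,1) g~>(2,0,2)
  e2=(0,0,1) f~>(2,0,0) g~>(2,0,2)
  ⟦path⟧₁ = [0 2 2; 2 0 0; 2 2 2]
Along h;k (path 2):
  e0=(1,0,0) h~>(1,0,1) k~>(0,2,0)
  e1=(0,1,0) h~>(1,2,0) k~>(2,0,2)
  e2=(0,0,1) h~>(1,2,1) k~>(2,0,0)
  ⟦path⟧₂ = [0 2 2; 2 0 0; 0 2 0]
Equal? NO — does not commute

Answer: DOES NOT COMMUTE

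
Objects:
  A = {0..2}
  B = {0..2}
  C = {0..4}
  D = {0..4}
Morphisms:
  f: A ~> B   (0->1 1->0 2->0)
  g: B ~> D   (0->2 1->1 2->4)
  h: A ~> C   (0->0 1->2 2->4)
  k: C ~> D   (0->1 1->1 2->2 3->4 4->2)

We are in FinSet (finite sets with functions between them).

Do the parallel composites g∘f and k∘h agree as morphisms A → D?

Answer: COMMUTES

Derivation:
1) trace f;g:
  0 f~>1 g~>1
  1 f~>0 g~>2
  2 f~>0 g~>2
  composite₁ = (0->1 1->2 2->2)
2) trace h;k:
  0 h~>0 k~>1
  1 h~>2 k~>2
  2 h~>4 k~>2
  composite₂ = (0->1 1->2 2->2)
Equal? equal; square commutes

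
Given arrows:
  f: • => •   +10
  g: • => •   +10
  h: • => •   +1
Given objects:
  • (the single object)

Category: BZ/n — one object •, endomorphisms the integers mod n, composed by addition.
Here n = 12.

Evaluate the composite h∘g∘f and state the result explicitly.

Answer: +9

Trace:
  0 +10≡10 +10≡8 +1≡9  (mod 12)
⟦path⟧: +9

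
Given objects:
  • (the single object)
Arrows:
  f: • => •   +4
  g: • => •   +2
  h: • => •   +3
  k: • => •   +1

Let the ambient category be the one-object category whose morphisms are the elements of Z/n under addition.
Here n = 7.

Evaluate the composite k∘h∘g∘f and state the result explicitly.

Answer: +3

Derivation:
  0 +4≡4 +2≡6 +3≡2 +1≡3  (mod 7)
⟦path⟧: +3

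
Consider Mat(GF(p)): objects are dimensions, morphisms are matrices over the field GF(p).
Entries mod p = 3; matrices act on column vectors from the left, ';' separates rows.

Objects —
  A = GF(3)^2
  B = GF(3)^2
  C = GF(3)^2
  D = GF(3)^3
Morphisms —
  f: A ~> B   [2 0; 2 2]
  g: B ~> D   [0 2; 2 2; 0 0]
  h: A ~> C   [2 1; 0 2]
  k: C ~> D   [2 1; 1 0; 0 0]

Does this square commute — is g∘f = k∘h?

Answer: COMMUTES

Derivation:
Path 1 = f;g:
  e0=⟨1,0⟩ f~>⟨2,2⟩ g~>⟨1,2,0⟩
  e1=⟨0,1⟩ f~>⟨0,2⟩ g~>⟨1,1,0⟩
  composite₁ = [1 1; 2 1; 0 0]
Path 2 = h;k:
  e0=⟨1,0⟩ h~>⟨2,0⟩ k~>⟨1,2,0⟩
  e1=⟨0,1⟩ h~>⟨1,2⟩ k~>⟨1,1,0⟩
  composite₂ = [1 1; 2 1; 0 0]
Equal? equal; square commutes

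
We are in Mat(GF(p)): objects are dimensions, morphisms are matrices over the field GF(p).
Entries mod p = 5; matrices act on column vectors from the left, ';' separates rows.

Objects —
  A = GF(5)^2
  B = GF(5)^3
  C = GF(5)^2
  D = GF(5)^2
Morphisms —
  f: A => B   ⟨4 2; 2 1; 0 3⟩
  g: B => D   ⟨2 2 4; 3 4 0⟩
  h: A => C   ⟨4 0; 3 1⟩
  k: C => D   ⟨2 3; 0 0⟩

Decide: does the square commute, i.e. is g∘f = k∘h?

Answer: COMMUTES

Derivation:
Path 1 = f;g:
  e0=⟨1,0⟩ f=>⟨4,2,0⟩ g=>⟨2,0⟩
  e1=⟨0,1⟩ f=>⟨2,1,3⟩ g=>⟨3,0⟩
  composite₁ = ⟨2 3; 0 0⟩
Path 2 = h;k:
  e0=⟨1,0⟩ h=>⟨4,3⟩ k=>⟨2,0⟩
  e1=⟨0,1⟩ h=>⟨0,1⟩ k=>⟨3,0⟩
  composite₂ = ⟨2 3; 0 0⟩
Equal? same morphism ✓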